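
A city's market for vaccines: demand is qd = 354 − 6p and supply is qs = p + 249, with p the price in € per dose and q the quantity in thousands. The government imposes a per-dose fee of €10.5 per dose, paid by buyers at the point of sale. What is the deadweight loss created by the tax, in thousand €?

Before the tax: set 354 − 6p = p + 249 → p* = €15, q* = 264.
With the tax collected from buyers, demand (in seller-price terms) shifts: qd = 354 − 6(p + 10.5).
New equilibrium: buyers pay €16.5, sellers receive €6, q = 255. (Wedge: pb − ps = 10.5.)
Quantity falls by |ΔQ| = |264 − 255| = 9.
DWL = ½ · t · |ΔQ| = ½ · 10.5 · 9 = €47.25.

Deadweight loss = €47.25 thousand.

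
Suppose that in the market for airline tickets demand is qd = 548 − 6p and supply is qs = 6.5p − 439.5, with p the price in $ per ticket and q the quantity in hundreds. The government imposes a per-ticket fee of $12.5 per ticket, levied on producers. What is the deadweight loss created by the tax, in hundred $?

Deadweight loss = $243.75 hundred.

Without the tax, 548 − 6p = 6.5p − 439.5 gives 12.5p = 987.5, so p* = $79 and q* = 74.
With the tax collected from producers, supply shifts: qs = 6.5(p − 12.5) − 439.5.
New equilibrium: consumers pay $85.5, producers receive $73, q = 35. (Wedge: pb − ps = 12.5.)
Quantity falls by |ΔQ| = |74 − 35| = 39.
DWL = ½ · t · |ΔQ| = ½ · 12.5 · 39 = $243.75.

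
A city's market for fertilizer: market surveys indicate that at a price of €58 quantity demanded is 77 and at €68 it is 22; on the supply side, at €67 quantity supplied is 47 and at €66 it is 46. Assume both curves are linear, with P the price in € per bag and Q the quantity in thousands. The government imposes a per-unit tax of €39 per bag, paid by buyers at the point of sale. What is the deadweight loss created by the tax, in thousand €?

Demand slope: (22 − 77)/(68 − 58) = -5.5, so Qd = 396 − 5.5P.
Supply slope: (46 − 47)/(66 − 67) = 1, so Qs = P − 20.
Before the tax: set 396 − 5.5P = P − 20 → P* = €64, Q* = 44.
With the tax collected from buyers, demand (in seller-price terms) shifts: Qd = 396 − 5.5(P + 39).
New equilibrium: buyers pay €70, producers receive €31, Q = 11. (Wedge: Pb − Ps = 39.)
Quantity falls by |ΔQ| = |44 − 11| = 33.
DWL = ½ · t · |ΔQ| = ½ · 39 · 33 = €643.5.

Deadweight loss = €643.5 thousand.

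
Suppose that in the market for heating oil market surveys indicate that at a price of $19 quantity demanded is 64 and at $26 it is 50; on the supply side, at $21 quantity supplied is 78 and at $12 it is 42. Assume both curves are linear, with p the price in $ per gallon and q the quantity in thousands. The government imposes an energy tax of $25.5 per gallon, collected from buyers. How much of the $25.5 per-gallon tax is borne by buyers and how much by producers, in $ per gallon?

Buyers bear $17 per gallon; producers bear $8.5 per gallon.

Demand slope: (50 − 64)/(26 − 19) = -2, so qd = 102 − 2p.
Supply slope: (42 − 78)/(12 − 21) = 4, so qs = 4p − 6.
Before the tax: set 102 − 2p = 4p − 6 → p* = $18, q* = 66.
With the tax collected from buyers, demand (in seller-price terms) shifts: qd = 102 − 2(p + 25.5).
Solving gives q = 32 with buyers paying $35 and producers receiving $9.5 (the $25.5 wedge).
Burden on buyers: $17; on producers: $8.5. (They sum to $25.5.)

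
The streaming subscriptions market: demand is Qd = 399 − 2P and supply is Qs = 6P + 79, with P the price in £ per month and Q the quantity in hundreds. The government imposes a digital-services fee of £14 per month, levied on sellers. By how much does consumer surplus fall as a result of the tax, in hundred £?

Before the tax: set 399 − 2P = 6P + 79 → P* = £40, Q* = 319.
With the tax collected from sellers, supply shifts: Qs = 6(P − 14) + 79.
Solving gives Q = 298 with buyers paying £50.5 and sellers receiving £36.5 (the £14 wedge).
ΔCS is the trapezoid between Q = 298 and Q = 319 of height £10.5: ½ · (319 + 298) · 10.5 = £3239.25.

Consumer surplus falls by £3239.25 hundred.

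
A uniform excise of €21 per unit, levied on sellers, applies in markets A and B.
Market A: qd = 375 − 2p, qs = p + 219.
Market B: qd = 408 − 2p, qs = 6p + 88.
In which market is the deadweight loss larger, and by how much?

Market A: pre-tax p* = €52, q* = 271; post-tax q = 257; deadweight loss = €147.
Market B: pre-tax p* = €40, q* = 328; post-tax q = 296.5; deadweight loss = €330.75.
Difference: €147 vs €330.75 → market B is larger by €183.75.

Market B, by €183.75.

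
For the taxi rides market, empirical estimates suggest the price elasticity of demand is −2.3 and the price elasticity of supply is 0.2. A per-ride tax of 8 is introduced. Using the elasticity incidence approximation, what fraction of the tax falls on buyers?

Incidence ratio: buyers' share ≈ εs / (εs + |εd|) = 0.2 / (0.2 + 2.3) = 0.08.
Supply is the less elastic side, so buyers bear the smaller share.

Buyers' share ≈ 0.08.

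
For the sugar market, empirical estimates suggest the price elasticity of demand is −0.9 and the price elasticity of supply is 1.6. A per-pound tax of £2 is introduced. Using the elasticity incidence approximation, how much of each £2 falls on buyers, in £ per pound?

Incidence ratio: buyers' share ≈ εs / (εs + |εd|) = 1.6 / (1.6 + 0.9) = 0.64.
So buyers bear ≈ 0.64 × £2 = £1.28; sellers bear £0.72.

Buyers bear ≈ £1.28 per pound.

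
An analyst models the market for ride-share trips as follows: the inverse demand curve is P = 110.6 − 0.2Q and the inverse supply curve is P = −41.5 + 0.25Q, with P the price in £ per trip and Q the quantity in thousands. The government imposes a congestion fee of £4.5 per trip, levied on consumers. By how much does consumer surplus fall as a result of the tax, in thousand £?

Inverting to Q(P) form: Qd = 553 − 5P; Qs = 4P + 166.
Without the tax, 553 − 5P = 4P + 166 gives 9P = 387, so P* = £43 and Q* = 338.
With the tax collected from consumers, demand (in seller-price terms) shifts: Qd = 553 − 5(P + 4.5).
Solving gives Q = 328 with consumers paying £45 and sellers receiving £40.5 (the £4.5 wedge).
ΔCS is the trapezoid between Q = 328 and Q = 338 of height £2: ½ · (338 + 328) · 2 = £666.

Consumer surplus falls by £666 thousand.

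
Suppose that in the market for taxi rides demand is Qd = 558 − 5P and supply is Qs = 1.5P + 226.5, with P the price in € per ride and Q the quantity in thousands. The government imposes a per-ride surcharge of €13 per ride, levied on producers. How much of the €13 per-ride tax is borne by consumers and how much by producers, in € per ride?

Before the tax: set 558 − 5P = 1.5P + 226.5 → P* = €51, Q* = 303.
With the tax collected from producers, supply shifts: Qs = 1.5(P − 13) + 226.5.
New equilibrium: consumers pay €54, producers receive €41, Q = 288. (Wedge: Pb − Ps = 13.)
Burden on consumers: €3; on producers: €10. (They sum to €13.)
The less price-elastic side of the market bears the larger share of a per-unit tax.

Consumers bear €3 per ride; producers bear €10 per ride.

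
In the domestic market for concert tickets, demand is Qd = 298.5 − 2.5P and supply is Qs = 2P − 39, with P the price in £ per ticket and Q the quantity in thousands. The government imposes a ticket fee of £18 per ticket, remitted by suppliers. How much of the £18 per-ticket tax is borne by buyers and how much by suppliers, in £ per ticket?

Without the tax, 298.5 − 2.5P = 2P − 39 gives 4.5P = 337.5, so P* = £75 and Q* = 111.
With the tax collected from suppliers, supply shifts: Qs = 2(P − 18) − 39.
Solving gives Q = 91 with buyers paying £83 and suppliers receiving £65 (the £18 wedge).
Burden on buyers: £8; on suppliers: £10. (They sum to £18.)
The less price-elastic side of the market bears the larger share of a per-unit tax.

Buyers bear £8 per ticket; suppliers bear £10 per ticket.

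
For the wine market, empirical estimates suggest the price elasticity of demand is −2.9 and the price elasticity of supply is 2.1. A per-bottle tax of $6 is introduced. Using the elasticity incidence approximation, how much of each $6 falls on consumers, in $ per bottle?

Incidence ratio: consumers' share ≈ εs / (εs + |εd|) = 2.1 / (2.1 + 2.9) = 0.42.
So consumers bear ≈ 0.42 × $6 = $2.52; suppliers bear $3.48.

Consumers bear ≈ $2.52 per bottle.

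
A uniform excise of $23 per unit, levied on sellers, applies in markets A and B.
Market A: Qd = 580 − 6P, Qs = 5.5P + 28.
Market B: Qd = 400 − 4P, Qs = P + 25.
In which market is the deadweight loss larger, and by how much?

Market A, by $547.4.

Market A: pre-tax P* = $48, Q* = 292; post-tax Q = 226; deadweight loss = $759.
Market B: pre-tax P* = $75, Q* = 100; post-tax Q = 81.6; deadweight loss = $211.6.
Difference: $759 vs $211.6 → market A is larger by $547.4.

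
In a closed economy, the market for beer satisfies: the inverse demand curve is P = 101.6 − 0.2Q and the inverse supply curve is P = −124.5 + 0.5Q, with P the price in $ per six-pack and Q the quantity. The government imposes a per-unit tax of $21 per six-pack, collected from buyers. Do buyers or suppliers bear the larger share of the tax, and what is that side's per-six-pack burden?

Suppliers bear the larger share: $15 per six-pack.

Rewrite in direct form: Qd = 508 − 5P and Qs = 2P + 249.
Before the tax: set 508 − 5P = 2P + 249 → P* = $37, Q* = 323.
With the tax collected from buyers, demand (in seller-price terms) shifts: Qd = 508 − 5(P + 21).
New equilibrium: buyers pay $43, suppliers receive $22, Q = 293. (Wedge: Pb − Ps = 21.)
Per-six-pack burden: buyers $6, suppliers $15.
Suppliers take the larger share because supply is less price-elastic here (demand slope 5 vs supply slope 2).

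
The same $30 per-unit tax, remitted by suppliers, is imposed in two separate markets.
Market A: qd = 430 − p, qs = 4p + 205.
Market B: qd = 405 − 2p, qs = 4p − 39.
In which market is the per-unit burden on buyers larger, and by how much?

Market A: pre-tax p* = $45, q* = 385; post-tax q = 361; per-unit burden on buyers = $24.
Market B: pre-tax p* = $74, q* = 257; post-tax q = 217; per-unit burden on buyers = $20.
Difference: $24 vs $20 → market A is larger by $4.

Market A, by $4.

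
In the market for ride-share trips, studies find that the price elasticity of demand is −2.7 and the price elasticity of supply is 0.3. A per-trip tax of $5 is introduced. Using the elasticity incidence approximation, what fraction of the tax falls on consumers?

Incidence ratio: consumers' share ≈ εs / (εs + |εd|) = 0.3 / (0.3 + 2.7) = 0.1.
Supply is the less elastic side, so consumers bear the smaller share.

Consumers' share ≈ 0.1.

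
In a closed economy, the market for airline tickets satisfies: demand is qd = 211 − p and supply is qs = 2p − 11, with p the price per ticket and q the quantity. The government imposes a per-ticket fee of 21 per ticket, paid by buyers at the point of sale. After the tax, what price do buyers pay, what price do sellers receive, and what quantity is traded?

Without the tax, 211 − p = 2p − 11 gives 3p = 222, so p* = 74 and q* = 137.
With the tax collected from buyers, demand (in seller-price terms) shifts: qd = 211 − (p + 21).
New equilibrium: buyers pay 88, sellers receive 67, q = 123. (Wedge: pb − ps = 21.)
The less price-elastic side of the market bears the larger share of a per-unit tax.

Buyers pay 88; sellers receive 67; quantity = 123.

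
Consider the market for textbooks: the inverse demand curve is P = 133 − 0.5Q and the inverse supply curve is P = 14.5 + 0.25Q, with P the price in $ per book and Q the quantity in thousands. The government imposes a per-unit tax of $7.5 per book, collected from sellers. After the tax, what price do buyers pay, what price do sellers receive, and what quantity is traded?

Buyers pay $59; sellers receive $51.5; quantity = 148.

Inverting to Q(P) form: Qd = 266 − 2P; Qs = 4P − 58.
Before the tax: set 266 − 2P = 4P − 58 → P* = $54, Q* = 158.
With the tax collected from sellers, supply shifts: Qs = 4(P − 7.5) − 58.
Solving gives Q = 148 with buyers paying $59 and sellers receiving $51.5 (the $7.5 wedge).
The less price-elastic side of the market bears the larger share of a per-unit tax.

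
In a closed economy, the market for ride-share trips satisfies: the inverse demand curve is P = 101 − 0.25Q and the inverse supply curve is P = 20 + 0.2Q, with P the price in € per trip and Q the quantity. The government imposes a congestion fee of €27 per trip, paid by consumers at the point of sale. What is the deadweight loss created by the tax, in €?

Inverting to Q(P) form: Qd = 404 − 4P; Qs = 5P − 100.
Without the tax, 404 − 4P = 5P − 100 gives 9P = 504, so P* = €56 and Q* = 180.
With the tax collected from consumers, demand (in seller-price terms) shifts: Qd = 404 − 4(P + 27).
Solving gives Q = 120 with consumers paying €71 and suppliers receiving €44 (the €27 wedge).
Quantity falls by |ΔQ| = |180 − 120| = 60.
DWL = ½ · t · |ΔQ| = ½ · 27 · 60 = €810.

Deadweight loss = €810.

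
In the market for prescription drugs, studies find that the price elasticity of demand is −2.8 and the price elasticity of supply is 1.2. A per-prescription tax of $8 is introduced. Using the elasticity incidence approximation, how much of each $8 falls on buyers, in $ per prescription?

Incidence ratio: buyers' share ≈ εs / (εs + |εd|) = 1.2 / (1.2 + 2.8) = 0.3.
So buyers bear ≈ 0.3 × $8 = $2.4; sellers bear $5.6.

Buyers bear ≈ $2.4 per prescription.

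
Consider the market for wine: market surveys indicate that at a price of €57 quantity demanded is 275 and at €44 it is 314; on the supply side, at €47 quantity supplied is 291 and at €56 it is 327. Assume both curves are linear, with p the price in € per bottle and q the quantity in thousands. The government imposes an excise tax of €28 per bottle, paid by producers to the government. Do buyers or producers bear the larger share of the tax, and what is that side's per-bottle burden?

Buyers bear the larger share: €16 per bottle.

Demand slope: (314 − 275)/(44 − 57) = -3, so qd = 446 − 3p.
Supply slope: (327 − 291)/(56 − 47) = 4, so qs = 4p + 103.
Without the tax, 446 − 3p = 4p + 103 gives 7p = 343, so p* = €49 and q* = 299.
With the tax collected from producers, supply shifts: qs = 4(p − 28) + 103.
Solving gives q = 251 with buyers paying €65 and producers receiving €37 (the €28 wedge).
Per-bottle burden: buyers €16, producers €12.
Buyers take the larger share because demand is less price-elastic here (demand slope 3 vs supply slope 4).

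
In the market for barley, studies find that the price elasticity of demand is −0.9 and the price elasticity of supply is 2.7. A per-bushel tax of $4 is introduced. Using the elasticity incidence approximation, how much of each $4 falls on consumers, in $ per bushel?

Incidence ratio: consumers' share ≈ εs / (εs + |εd|) = 2.7 / (2.7 + 0.9) = 0.75.
So consumers bear ≈ 0.75 × $4 = $3; suppliers bear $1.

Consumers bear ≈ $3 per bushel.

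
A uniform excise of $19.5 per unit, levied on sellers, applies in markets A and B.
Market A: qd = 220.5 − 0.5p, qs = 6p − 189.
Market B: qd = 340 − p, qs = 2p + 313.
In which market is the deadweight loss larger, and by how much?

Market A: pre-tax p* = $63, q* = 189; post-tax q = 180; deadweight loss = $87.75.
Market B: pre-tax p* = $9, q* = 331; post-tax q = 318; deadweight loss = $126.75.
Difference: $87.75 vs $126.75 → market B is larger by $39.

Market B, by $39.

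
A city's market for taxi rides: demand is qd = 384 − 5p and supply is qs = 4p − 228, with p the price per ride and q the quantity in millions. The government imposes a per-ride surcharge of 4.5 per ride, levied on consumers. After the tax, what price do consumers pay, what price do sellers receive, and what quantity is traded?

Consumers pay 70; sellers receive 65.5; quantity = 34.

Without the tax, 384 − 5p = 4p − 228 gives 9p = 612, so p* = 68 and q* = 44.
With the tax collected from consumers, demand (in seller-price terms) shifts: qd = 384 − 5(p + 4.5).
Solving gives q = 34 with consumers paying 70 and sellers receiving 65.5 (the 4.5 wedge).
The less price-elastic side of the market bears the larger share of a per-unit tax.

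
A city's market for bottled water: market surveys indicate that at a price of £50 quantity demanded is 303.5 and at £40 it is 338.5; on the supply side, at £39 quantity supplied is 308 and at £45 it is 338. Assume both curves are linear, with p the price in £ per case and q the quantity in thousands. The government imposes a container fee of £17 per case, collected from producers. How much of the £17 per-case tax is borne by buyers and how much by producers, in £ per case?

Buyers bear £10 per case; producers bear £7 per case.

Demand slope: (338.5 − 303.5)/(40 − 50) = -3.5, so qd = 478.5 − 3.5p.
Supply slope: (338 − 308)/(45 − 39) = 5, so qs = 5p + 113.
Without the tax, 478.5 − 3.5p = 5p + 113 gives 8.5p = 365.5, so p* = £43 and q* = 328.
With the tax collected from producers, supply shifts: qs = 5(p − 17) + 113.
New equilibrium: buyers pay £53, producers receive £36, q = 293. (Wedge: pb − ps = 17.)
Burden on buyers: £10; on producers: £7. (They sum to £17.)
The less price-elastic side of the market bears the larger share of a per-unit tax.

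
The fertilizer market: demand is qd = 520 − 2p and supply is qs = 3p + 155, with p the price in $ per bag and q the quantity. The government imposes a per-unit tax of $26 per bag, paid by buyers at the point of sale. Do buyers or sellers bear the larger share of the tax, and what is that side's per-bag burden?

Before the tax: set 520 − 2p = 3p + 155 → p* = $73, q* = 374.
With the tax collected from buyers, demand (in seller-price terms) shifts: qd = 520 − 2(p + 26).
New equilibrium: buyers pay $88.6, sellers receive $62.6, q = 342.8. (Wedge: pb − ps = 26.)
Per-bag burden: buyers $15.6, sellers $10.4.
Buyers take the larger share because demand is less price-elastic here (demand slope 2 vs supply slope 3).
The less price-elastic side of the market bears the larger share of a per-unit tax.

Buyers bear the larger share: $15.6 per bag.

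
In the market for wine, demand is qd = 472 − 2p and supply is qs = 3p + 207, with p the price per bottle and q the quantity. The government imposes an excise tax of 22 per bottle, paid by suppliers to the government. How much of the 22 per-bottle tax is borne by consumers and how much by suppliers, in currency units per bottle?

Consumers bear 13.2 per bottle; suppliers bear 8.8 per bottle.

Before the tax: set 472 − 2p = 3p + 207 → p* = 53, q* = 366.
With the tax collected from suppliers, supply shifts: qs = 3(p − 22) + 207.
Solving gives q = 339.6 with consumers paying 66.2 and suppliers receiving 44.2 (the 22 wedge).
Burden on consumers: 13.2; on suppliers: 8.8. (They sum to 22.)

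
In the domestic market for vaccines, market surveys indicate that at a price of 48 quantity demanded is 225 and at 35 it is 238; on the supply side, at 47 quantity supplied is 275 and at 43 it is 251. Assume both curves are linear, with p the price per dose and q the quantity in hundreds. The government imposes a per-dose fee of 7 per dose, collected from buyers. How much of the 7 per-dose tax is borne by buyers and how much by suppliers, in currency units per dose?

Buyers bear 6 per dose; suppliers bear 1 per dose.

Demand slope: (238 − 225)/(35 − 48) = -1, so qd = 273 − p.
Supply slope: (251 − 275)/(43 − 47) = 6, so qs = 6p − 7.
Before the tax: set 273 − p = 6p − 7 → p* = 40, q* = 233.
With the tax collected from buyers, demand (in seller-price terms) shifts: qd = 273 − (p + 7).
New equilibrium: buyers pay 46, suppliers receive 39, q = 227. (Wedge: pb − ps = 7.)
Burden on buyers: 6; on suppliers: 1. (They sum to 7.)
The less price-elastic side of the market bears the larger share of a per-unit tax.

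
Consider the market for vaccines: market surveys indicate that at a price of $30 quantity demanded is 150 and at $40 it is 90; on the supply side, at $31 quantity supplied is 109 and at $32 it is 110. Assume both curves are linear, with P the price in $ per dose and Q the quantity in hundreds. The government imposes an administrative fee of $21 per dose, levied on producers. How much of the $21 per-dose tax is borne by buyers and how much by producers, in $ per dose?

Buyers bear $3 per dose; producers bear $18 per dose.

Demand slope: (90 − 150)/(40 − 30) = -6, so Qd = 330 − 6P.
Supply slope: (110 − 109)/(32 − 31) = 1, so Qs = P + 78.
Without the tax, 330 − 6P = P + 78 gives 7P = 252, so P* = $36 and Q* = 114.
With the tax collected from producers, supply shifts: Qs = (P − 21) + 78.
New equilibrium: buyers pay $39, producers receive $18, Q = 96. (Wedge: Pb − Ps = 21.)
Burden on buyers: $3; on producers: $18. (They sum to $21.)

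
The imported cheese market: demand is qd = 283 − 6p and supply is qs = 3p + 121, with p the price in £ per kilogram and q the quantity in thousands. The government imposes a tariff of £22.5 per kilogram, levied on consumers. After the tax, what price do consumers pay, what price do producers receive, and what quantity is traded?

Before the tax: set 283 − 6p = 3p + 121 → p* = £18, q* = 175.
With the tax collected from consumers, demand (in seller-price terms) shifts: qd = 283 − 6(p + 22.5).
Solving gives q = 130 with consumers paying £25.5 and producers receiving £3 (the £22.5 wedge).
The less price-elastic side of the market bears the larger share of a per-unit tax.

Consumers pay £25.5; producers receive £3; quantity = 130.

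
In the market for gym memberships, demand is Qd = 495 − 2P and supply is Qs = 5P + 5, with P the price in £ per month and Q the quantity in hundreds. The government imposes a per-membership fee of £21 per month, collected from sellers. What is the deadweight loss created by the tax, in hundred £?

Before the tax: set 495 − 2P = 5P + 5 → P* = £70, Q* = 355.
With the tax collected from sellers, supply shifts: Qs = 5(P − 21) + 5.
Solving gives Q = 325 with buyers paying £85 and sellers receiving £64 (the £21 wedge).
Quantity falls by |ΔQ| = |355 − 325| = 30.
DWL = ½ · t · |ΔQ| = ½ · 21 · 30 = £315.

Deadweight loss = £315 hundred.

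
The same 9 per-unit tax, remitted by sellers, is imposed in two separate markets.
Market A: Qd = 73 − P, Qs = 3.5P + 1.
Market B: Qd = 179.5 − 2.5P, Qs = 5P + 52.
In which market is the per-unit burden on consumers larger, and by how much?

Market A: pre-tax P* = 16, Q* = 57; post-tax Q = 50; per-unit burden on consumers = 7.
Market B: pre-tax P* = 17, Q* = 137; post-tax Q = 122; per-unit burden on consumers = 6.
Difference: 7 vs 6 → market A is larger by 1.

Market A, by 1.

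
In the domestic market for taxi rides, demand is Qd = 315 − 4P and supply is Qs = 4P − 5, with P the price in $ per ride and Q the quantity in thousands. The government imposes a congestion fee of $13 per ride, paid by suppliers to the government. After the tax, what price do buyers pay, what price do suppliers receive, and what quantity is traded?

Buyers pay $46.5; suppliers receive $33.5; quantity = 129.

Without the tax, 315 − 4P = 4P − 5 gives 8P = 320, so P* = $40 and Q* = 155.
With the tax collected from suppliers, supply shifts: Qs = 4(P − 13) − 5.
Solving gives Q = 129 with buyers paying $46.5 and suppliers receiving $33.5 (the $13 wedge).
The less price-elastic side of the market bears the larger share of a per-unit tax.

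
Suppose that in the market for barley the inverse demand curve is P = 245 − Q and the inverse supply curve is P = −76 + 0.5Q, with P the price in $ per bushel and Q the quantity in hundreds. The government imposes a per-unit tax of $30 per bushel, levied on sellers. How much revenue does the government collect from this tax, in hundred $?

Rewrite in direct form: Qd = 245 − P and Qs = 2P + 152.
Before the tax: set 245 − P = 2P + 152 → P* = $31, Q* = 214.
With the tax collected from sellers, supply shifts: Qs = 2(P − 30) + 152.
Solving gives Q = 194 with buyers paying $51 and sellers receiving $21 (the $30 wedge).
Revenue = t · Q = 30 · 194 = $5820.

Tax revenue = $5820 hundred.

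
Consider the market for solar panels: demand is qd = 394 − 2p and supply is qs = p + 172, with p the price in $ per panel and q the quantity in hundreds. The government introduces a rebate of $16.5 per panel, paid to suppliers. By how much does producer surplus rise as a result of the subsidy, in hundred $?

Without the subsidy, 394 − 2p = p + 172 gives 3p = 222, so p* = $74 and q* = 246.
With a per-unit subsidy paid to suppliers, each receives p + 16.5 per unit sold, so supply becomes qs = (p + 16.5) + 172.
Solving gives q = 257 with buyers paying $68.5 and suppliers receiving $85 (the $16.5 wedge).
ΔPS is the trapezoid between Q = 257 and Q = 246 of height $11: ½ · (246 + 257) · 11 = $2766.5.

Producer surplus rises by $2766.5 hundred.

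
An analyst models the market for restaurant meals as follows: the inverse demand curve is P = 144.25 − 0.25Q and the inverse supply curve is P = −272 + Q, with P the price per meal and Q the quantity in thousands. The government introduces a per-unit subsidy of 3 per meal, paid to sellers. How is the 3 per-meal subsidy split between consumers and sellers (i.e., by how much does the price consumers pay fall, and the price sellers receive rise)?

Rewrite in direct form: Qd = 577 − 4P and Qs = P + 272.
Before the subsidy: set 577 − 4P = P + 272 → P* = 61, Q* = 333.
With a per-unit subsidy paid to sellers, each receives P + 3 per unit sold, so supply becomes Qs = (P + 3) + 272.
New equilibrium: consumers pay 60.4, sellers receive 63.4, Q = 335.4. (Wedge: Pb − Ps = −3.)
Gain to consumers: 0.6; to sellers: 2.4. (They sum to 3.)

Consumers gain 0.6 per meal; sellers gain 2.4 per meal.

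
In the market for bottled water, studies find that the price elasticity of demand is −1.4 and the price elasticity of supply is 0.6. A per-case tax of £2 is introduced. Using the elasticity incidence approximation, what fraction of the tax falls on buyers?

Buyers' share ≈ 0.3.

Incidence ratio: buyers' share ≈ εs / (εs + |εd|) = 0.6 / (0.6 + 1.4) = 0.3.
Supply is the less elastic side, so buyers bear the smaller share.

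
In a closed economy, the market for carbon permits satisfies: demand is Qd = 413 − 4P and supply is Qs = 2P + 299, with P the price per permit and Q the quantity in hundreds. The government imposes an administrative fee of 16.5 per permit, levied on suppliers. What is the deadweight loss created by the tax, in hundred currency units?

Without the tax, 413 − 4P = 2P + 299 gives 6P = 114, so P* = 19 and Q* = 337.
With the tax collected from suppliers, supply shifts: Qs = 2(P − 16.5) + 299.
Solving gives Q = 315 with consumers paying 24.5 and suppliers receiving 8 (the 16.5 wedge).
Quantity falls by |ΔQ| = |337 − 315| = 22.
DWL = ½ · t · |ΔQ| = ½ · 16.5 · 22 = 181.5.

Deadweight loss = 181.5 hundred.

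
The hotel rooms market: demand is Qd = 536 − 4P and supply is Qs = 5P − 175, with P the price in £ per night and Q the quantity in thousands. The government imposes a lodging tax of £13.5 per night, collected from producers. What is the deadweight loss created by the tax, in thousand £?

Before the tax: set 536 − 4P = 5P − 175 → P* = £79, Q* = 220.
With the tax collected from producers, supply shifts: Qs = 5(P − 13.5) − 175.
New equilibrium: consumers pay £86.5, producers receive £73, Q = 190. (Wedge: Pb − Ps = 13.5.)
Quantity falls by |ΔQ| = |220 − 190| = 30.
DWL = ½ · t · |ΔQ| = ½ · 13.5 · 30 = £202.5.

Deadweight loss = £202.5 thousand.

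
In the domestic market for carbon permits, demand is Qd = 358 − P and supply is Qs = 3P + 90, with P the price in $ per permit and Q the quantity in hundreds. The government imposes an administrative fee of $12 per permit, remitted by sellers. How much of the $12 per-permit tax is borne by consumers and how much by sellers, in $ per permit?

Consumers bear $9 per permit; sellers bear $3 per permit.

Before the tax: set 358 − P = 3P + 90 → P* = $67, Q* = 291.
With the tax collected from sellers, supply shifts: Qs = 3(P − 12) + 90.
Solving gives Q = 282 with consumers paying $76 and sellers receiving $64 (the $12 wedge).
Burden on consumers: $9; on sellers: $3. (They sum to $12.)
The less price-elastic side of the market bears the larger share of a per-unit tax.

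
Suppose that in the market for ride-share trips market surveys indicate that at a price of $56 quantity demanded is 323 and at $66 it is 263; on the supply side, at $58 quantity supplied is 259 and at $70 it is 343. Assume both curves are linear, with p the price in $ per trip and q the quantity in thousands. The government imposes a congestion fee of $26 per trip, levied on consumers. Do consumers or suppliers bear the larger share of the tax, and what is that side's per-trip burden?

Consumers bear the larger share: $14 per trip.

Demand slope: (263 − 323)/(66 − 56) = -6, so qd = 659 − 6p.
Supply slope: (343 − 259)/(70 − 58) = 7, so qs = 7p − 147.
Before the tax: set 659 − 6p = 7p − 147 → p* = $62, q* = 287.
With the tax collected from consumers, demand (in seller-price terms) shifts: qd = 659 − 6(p + 26).
New equilibrium: consumers pay $76, suppliers receive $50, q = 203. (Wedge: pb − ps = 26.)
Per-trip burden: consumers $14, suppliers $12.
Consumers take the larger share because demand is less price-elastic here (demand slope 6 vs supply slope 7).
The less price-elastic side of the market bears the larger share of a per-unit tax.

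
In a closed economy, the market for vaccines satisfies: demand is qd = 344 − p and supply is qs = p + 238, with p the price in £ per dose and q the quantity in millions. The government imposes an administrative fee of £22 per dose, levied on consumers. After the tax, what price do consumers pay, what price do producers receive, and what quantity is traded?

Before the tax: set 344 − p = p + 238 → p* = £53, q* = 291.
With the tax collected from consumers, demand (in seller-price terms) shifts: qd = 344 − (p + 22).
New equilibrium: consumers pay £64, producers receive £42, q = 280. (Wedge: pb − ps = 22.)

Consumers pay £64; producers receive £42; quantity = 280.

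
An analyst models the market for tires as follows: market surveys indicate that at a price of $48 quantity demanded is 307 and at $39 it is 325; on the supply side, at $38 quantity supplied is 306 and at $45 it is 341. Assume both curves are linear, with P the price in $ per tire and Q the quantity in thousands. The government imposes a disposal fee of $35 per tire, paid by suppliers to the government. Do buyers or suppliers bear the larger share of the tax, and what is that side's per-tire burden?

Buyers bear the larger share: $25 per tire.

Demand slope: (325 − 307)/(39 − 48) = -2, so Qd = 403 − 2P.
Supply slope: (341 − 306)/(45 − 38) = 5, so Qs = 5P + 116.
Without the tax, 403 − 2P = 5P + 116 gives 7P = 287, so P* = $41 and Q* = 321.
With the tax collected from suppliers, supply shifts: Qs = 5(P − 35) + 116.
New equilibrium: buyers pay $66, suppliers receive $31, Q = 271. (Wedge: Pb − Ps = 35.)
Per-tire burden: buyers $25, suppliers $10.
Buyers take the larger share because demand is less price-elastic here (demand slope 2 vs supply slope 5).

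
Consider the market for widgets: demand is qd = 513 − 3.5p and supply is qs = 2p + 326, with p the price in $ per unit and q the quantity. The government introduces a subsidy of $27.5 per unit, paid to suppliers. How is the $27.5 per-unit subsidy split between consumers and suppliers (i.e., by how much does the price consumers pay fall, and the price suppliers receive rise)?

Consumers gain $10 per unit; suppliers gain $17.5 per unit.

Before the subsidy: set 513 − 3.5p = 2p + 326 → p* = $34, q* = 394.
With a per-unit subsidy paid to suppliers, each receives p + 27.5 per unit sold, so supply becomes qs = 2(p + 27.5) + 326.
New equilibrium: consumers pay $24, suppliers receive $51.5, q = 429. (Wedge: pb − ps = −27.5.)
Gain to consumers: $10; to suppliers: $17.5. (They sum to $27.5.)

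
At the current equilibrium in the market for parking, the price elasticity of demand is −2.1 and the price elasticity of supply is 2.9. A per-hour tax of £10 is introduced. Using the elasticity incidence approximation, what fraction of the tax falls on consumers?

Incidence ratio: consumers' share ≈ εs / (εs + |εd|) = 2.9 / (2.9 + 2.1) = 0.58.
Supply is the more elastic side, so consumers bear the larger share.

Consumers' share ≈ 0.58.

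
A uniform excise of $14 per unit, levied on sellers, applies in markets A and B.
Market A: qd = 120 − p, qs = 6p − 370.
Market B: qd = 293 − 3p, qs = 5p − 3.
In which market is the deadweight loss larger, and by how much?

Market B, by $99.75.

Market A: pre-tax p* = $70, q* = 50; post-tax q = 38; deadweight loss = $84.
Market B: pre-tax p* = $37, q* = 182; post-tax q = 155.75; deadweight loss = $183.75.
Difference: $84 vs $183.75 → market B is larger by $99.75.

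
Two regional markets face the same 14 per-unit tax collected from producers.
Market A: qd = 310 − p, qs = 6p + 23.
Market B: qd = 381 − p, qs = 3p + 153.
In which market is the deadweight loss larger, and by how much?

Market A, by 10.5.

Market A: pre-tax p* = 41, q* = 269; post-tax q = 257; deadweight loss = 84.
Market B: pre-tax p* = 57, q* = 324; post-tax q = 313.5; deadweight loss = 73.5.
Difference: 84 vs 73.5 → market A is larger by 10.5.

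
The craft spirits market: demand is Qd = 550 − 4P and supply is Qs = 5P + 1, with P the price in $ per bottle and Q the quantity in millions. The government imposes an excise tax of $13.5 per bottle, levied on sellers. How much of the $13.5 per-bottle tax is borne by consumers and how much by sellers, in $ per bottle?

Consumers bear $7.5 per bottle; sellers bear $6 per bottle.

Without the tax, 550 − 4P = 5P + 1 gives 9P = 549, so P* = $61 and Q* = 306.
With the tax collected from sellers, supply shifts: Qs = 5(P − 13.5) + 1.
Solving gives Q = 276 with consumers paying $68.5 and sellers receiving $55 (the $13.5 wedge).
Burden on consumers: $7.5; on sellers: $6. (They sum to $13.5.)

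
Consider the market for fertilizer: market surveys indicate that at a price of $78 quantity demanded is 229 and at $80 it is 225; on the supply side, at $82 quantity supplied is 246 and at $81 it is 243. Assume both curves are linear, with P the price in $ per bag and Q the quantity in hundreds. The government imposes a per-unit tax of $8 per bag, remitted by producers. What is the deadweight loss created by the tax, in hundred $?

Demand slope: (225 − 229)/(80 − 78) = -2, so Qd = 385 − 2P.
Supply slope: (243 − 246)/(81 − 82) = 3, so Qs = 3P.
Without the tax, 385 − 2P = 3P gives 5P = 385, so P* = $77 and Q* = 231.
With the tax collected from producers, supply shifts: Qs = 3(P − 8).
Solving gives Q = 221.4 with buyers paying $81.8 and producers receiving $73.8 (the $8 wedge).
Quantity falls by |ΔQ| = |231 − 221.4| = 9.6.
DWL = ½ · t · |ΔQ| = ½ · 8 · 9.6 = $38.4.

Deadweight loss = $38.4 hundred.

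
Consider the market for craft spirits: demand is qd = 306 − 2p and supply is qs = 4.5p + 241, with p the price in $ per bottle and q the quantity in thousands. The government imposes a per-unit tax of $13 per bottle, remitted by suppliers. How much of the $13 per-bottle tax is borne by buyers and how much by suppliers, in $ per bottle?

Without the tax, 306 − 2p = 4.5p + 241 gives 6.5p = 65, so p* = $10 and q* = 286.
With the tax collected from suppliers, supply shifts: qs = 4.5(p − 13) + 241.
New equilibrium: buyers pay $19, suppliers receive $6, q = 268. (Wedge: pb − ps = 13.)
Burden on buyers: $9; on suppliers: $4. (They sum to $13.)
The less price-elastic side of the market bears the larger share of a per-unit tax.

Buyers bear $9 per bottle; suppliers bear $4 per bottle.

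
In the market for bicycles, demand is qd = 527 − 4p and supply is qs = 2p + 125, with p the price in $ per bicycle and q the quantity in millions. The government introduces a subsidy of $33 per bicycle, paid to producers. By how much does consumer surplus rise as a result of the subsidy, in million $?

Before the subsidy: set 527 − 4p = 2p + 125 → p* = $67, q* = 259.
With a per-unit subsidy paid to producers, each receives p + 33 per unit sold, so supply becomes qs = 2(p + 33) + 125.
New equilibrium: buyers pay $56, producers receive $89, q = 303. (Wedge: pb − ps = −33.)
ΔCS is the trapezoid between Q = 303 and Q = 259 of height $11: ½ · (259 + 303) · 11 = $3091.

Consumer surplus rises by $3091 million.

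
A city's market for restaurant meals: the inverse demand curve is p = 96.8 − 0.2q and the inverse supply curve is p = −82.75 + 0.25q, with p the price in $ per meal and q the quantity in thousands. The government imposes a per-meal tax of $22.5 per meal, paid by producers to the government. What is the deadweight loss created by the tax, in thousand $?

Rewrite in direct form: qd = 484 − 5p and qs = 4p + 331.
Before the tax: set 484 − 5p = 4p + 331 → p* = $17, q* = 399.
With the tax collected from producers, supply shifts: qs = 4(p − 22.5) + 331.
Solving gives q = 349 with buyers paying $27 and producers receiving $4.5 (the $22.5 wedge).
Quantity falls by |ΔQ| = |399 − 349| = 50.
DWL = ½ · t · |ΔQ| = ½ · 22.5 · 50 = $562.5.

Deadweight loss = $562.5 thousand.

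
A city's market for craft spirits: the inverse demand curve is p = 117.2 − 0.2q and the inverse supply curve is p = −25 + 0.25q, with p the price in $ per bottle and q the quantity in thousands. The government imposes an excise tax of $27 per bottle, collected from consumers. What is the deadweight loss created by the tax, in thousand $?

Inverting to q(p) form: qd = 586 − 5p; qs = 4p + 100.
Without the tax, 586 − 5p = 4p + 100 gives 9p = 486, so p* = $54 and q* = 316.
With the tax collected from consumers, demand (in seller-price terms) shifts: qd = 586 − 5(p + 27).
Solving gives q = 256 with consumers paying $66 and suppliers receiving $39 (the $27 wedge).
Quantity falls by |ΔQ| = |316 − 256| = 60.
DWL = ½ · t · |ΔQ| = ½ · 27 · 60 = $810.

Deadweight loss = $810 thousand.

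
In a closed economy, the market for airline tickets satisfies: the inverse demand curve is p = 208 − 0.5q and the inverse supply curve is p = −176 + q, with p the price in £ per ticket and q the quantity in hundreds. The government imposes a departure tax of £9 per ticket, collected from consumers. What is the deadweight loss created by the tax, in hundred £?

Deadweight loss = £27 hundred.

Rewrite in direct form: qd = 416 − 2p and qs = p + 176.
Without the tax, 416 − 2p = p + 176 gives 3p = 240, so p* = £80 and q* = 256.
With the tax collected from consumers, demand (in seller-price terms) shifts: qd = 416 − 2(p + 9).
New equilibrium: consumers pay £83, producers receive £74, q = 250. (Wedge: pb − ps = 9.)
Quantity falls by |ΔQ| = |256 − 250| = 6.
DWL = ½ · t · |ΔQ| = ½ · 9 · 6 = £27.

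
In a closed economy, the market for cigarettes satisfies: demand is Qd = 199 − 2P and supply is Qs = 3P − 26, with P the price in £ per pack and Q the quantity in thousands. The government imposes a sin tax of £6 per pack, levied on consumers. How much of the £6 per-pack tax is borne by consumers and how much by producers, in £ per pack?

Consumers bear £3.6 per pack; producers bear £2.4 per pack.

Before the tax: set 199 − 2P = 3P − 26 → P* = £45, Q* = 109.
With the tax collected from consumers, demand (in seller-price terms) shifts: Qd = 199 − 2(P + 6).
New equilibrium: consumers pay £48.6, producers receive £42.6, Q = 101.8. (Wedge: Pb − Ps = 6.)
Burden on consumers: £3.6; on producers: £2.4. (They sum to £6.)
The less price-elastic side of the market bears the larger share of a per-unit tax.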